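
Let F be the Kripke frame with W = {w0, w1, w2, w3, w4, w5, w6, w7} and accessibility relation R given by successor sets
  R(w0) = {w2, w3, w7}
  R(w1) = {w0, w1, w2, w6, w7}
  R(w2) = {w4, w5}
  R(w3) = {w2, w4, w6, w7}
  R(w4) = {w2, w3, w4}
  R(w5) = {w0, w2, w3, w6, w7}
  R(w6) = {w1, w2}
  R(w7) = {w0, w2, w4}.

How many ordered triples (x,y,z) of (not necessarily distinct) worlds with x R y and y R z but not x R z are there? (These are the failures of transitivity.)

38

Enumerating: (w0,w2,w4), (w0,w2,w5), (w0,w3,w4), (w0,w3,w6), (w0,w7,w0), (w0,w7,w4), (w1,w0,w3), (w1,w2,w4), (w1,w2,w5), (w1,w7,w4), (w2,w4,w2), (w2,w4,w3), … and 26 more.
Total: 38.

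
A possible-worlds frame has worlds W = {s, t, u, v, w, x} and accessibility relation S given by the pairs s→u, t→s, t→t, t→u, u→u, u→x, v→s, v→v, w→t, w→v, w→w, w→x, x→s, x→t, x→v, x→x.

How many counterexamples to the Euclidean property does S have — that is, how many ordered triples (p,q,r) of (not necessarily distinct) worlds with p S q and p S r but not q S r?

22

Enumerating: (t,s,s), (t,s,t), (t,u,s), (t,u,t), (u,x,u), (v,s,s), (v,s,v), (w,t,v), (w,t,w), (w,t,x), (w,v,t), (w,v,w), … and 10 more.
Total: 22.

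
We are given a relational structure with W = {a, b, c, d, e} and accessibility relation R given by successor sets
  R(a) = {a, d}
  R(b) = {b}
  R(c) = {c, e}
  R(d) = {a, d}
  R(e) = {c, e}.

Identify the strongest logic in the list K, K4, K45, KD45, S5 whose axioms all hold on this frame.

S5

Transitive (axiom 4): yes — every two-step R-path is closed by a direct edge.
Euclidean (axiom 5): yes — any two successors of a common world are R-related.
Serial (axiom D): yes — every world has a successor (e.g. a R a).
Reflexive (axiom T): yes — every world is R-related to itself.
So F validates K, K4, K45, KD45, S5. The strongest is S5.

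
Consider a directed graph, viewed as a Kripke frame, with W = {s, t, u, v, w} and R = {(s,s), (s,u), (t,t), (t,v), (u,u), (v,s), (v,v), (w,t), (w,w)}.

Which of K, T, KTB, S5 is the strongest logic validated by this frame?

T

Reflexive (axiom T): yes — every world is R-related to itself.
Symmetric (axiom B): no — s R u but not u R s.
Euclidean (axiom 5): no — s R u and s R s, but not u R s.
So F validates K, T; KTB would additionally require R to be symmetric. The strongest is T.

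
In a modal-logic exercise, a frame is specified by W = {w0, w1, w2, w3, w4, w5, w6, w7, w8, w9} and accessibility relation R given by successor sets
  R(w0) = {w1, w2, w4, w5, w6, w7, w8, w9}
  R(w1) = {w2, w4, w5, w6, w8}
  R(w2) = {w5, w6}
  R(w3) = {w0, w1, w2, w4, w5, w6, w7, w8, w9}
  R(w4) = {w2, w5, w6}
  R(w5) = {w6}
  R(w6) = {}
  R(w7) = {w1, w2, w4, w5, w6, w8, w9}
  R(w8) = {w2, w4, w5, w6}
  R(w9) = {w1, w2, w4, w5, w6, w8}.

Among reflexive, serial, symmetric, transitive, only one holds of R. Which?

Reflexive: no — w0 is not related to itself.
Serial: no — w6 has no R-successor.
Symmetric: no — w0 R w1 but not w1 R w0.
Transitive: yes — every two-step R-path is closed by a direct edge.
Only transitive holds.

transitive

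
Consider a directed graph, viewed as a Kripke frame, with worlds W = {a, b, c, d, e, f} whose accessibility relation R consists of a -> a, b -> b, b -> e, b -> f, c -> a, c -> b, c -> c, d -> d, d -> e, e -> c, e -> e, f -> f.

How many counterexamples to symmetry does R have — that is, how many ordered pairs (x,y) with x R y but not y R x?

Enumerating: (b,e), (b,f), (c,a), (c,b), (d,e), (e,c).

6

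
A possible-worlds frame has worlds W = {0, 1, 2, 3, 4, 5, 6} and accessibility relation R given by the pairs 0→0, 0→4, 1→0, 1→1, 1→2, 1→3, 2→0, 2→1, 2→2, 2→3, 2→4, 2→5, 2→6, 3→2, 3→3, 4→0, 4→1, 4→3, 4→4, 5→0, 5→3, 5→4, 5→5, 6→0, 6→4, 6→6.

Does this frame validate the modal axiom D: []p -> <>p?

The schema D characterises exactly the serial frames.
Serial: yes — every world has a successor (e.g. 0 R 0).

Yes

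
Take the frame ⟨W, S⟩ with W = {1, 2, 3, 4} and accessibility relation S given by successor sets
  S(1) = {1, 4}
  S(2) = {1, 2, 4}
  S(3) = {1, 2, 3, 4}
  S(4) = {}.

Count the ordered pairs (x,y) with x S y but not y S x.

Enumerating: (1,4), (2,1), (2,4), (3,1), (3,2), (3,4).

6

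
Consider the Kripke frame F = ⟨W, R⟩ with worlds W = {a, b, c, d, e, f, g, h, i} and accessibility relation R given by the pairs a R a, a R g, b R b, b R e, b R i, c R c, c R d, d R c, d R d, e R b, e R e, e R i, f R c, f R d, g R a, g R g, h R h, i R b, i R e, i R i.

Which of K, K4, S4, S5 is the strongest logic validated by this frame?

Transitive (axiom 4): yes — every two-step R-path is closed by a direct edge.
Reflexive (axiom T): no — f is not related to itself.
Euclidean (axiom 5): yes — any two successors of a common world are R-related.
So F validates K, K4; S4 would additionally require R to be reflexive. The strongest is K4.

K4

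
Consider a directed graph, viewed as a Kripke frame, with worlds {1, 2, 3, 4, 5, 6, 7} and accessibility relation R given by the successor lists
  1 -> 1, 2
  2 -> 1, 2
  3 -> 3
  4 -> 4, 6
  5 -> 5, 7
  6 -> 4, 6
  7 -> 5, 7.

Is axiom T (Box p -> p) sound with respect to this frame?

Axiom T corresponds to the accessibility relation being reflexive.
Reflexive: yes — every world is R-related to itself.

Yes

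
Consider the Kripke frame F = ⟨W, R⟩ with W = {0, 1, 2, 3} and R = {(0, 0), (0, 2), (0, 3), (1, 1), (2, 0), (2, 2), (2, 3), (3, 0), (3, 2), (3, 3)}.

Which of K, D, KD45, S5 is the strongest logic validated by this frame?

S5

Serial (axiom D): yes — every world has a successor (e.g. 0 R 0).
Euclidean (axiom 5): yes — any two successors of a common world are R-related.
Transitive (axiom 4): yes — every two-step R-path is closed by a direct edge.
Reflexive (axiom T): yes — every world is R-related to itself.
So F validates K, D, KD45, S5. The strongest is S5.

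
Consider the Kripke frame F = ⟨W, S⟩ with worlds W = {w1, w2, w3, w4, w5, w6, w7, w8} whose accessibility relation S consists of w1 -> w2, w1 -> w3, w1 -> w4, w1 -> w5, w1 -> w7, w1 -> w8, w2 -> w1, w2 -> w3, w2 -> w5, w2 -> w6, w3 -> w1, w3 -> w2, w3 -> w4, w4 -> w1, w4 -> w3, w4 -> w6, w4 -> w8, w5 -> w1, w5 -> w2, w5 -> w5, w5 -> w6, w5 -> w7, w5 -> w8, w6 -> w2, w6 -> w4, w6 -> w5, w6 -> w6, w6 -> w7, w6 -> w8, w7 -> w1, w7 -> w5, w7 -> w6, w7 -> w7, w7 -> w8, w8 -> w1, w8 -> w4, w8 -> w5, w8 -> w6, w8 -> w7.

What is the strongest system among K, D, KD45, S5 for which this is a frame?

D

Serial (axiom D): yes — every world has a successor (e.g. w1 S w2).
Euclidean (axiom 5): no — w1 S w2 and w1 S w4, but not w2 S w4.
Transitive (axiom 4): no — w1 S w2 and w2 S w6, but not w1 S w6.
Reflexive (axiom T): no — w1 is not related to itself.
So F validates K, D; KD45 would additionally require S to be Euclidean and transitive. The strongest is D.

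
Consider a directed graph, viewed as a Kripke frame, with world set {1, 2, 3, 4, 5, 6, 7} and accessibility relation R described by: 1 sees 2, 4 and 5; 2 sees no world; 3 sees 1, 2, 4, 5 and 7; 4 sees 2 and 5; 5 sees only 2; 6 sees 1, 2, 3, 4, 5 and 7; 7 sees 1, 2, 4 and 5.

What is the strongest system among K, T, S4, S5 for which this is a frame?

K

Reflexive (axiom T): no — 1 is not related to itself.
Transitive (axiom 4): yes — every two-step R-path is closed by a direct edge.
Euclidean (axiom 5): no — 1 R 2 and 1 R 4, but not 2 R 4.
So F validates K; T would additionally require R to be reflexive. The strongest is K.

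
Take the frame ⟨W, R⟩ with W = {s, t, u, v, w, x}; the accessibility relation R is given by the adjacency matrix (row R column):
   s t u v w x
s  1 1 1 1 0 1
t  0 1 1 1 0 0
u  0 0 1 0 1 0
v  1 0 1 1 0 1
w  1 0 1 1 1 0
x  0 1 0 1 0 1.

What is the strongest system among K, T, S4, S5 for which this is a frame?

T

Reflexive (axiom T): yes — every world is R-related to itself.
Transitive (axiom 4): no — s R u and u R w, but not s R w.
Euclidean (axiom 5): no — s R t and s R x, but not t R x.
So F validates K, T; S4 would additionally require R to be transitive. The strongest is T.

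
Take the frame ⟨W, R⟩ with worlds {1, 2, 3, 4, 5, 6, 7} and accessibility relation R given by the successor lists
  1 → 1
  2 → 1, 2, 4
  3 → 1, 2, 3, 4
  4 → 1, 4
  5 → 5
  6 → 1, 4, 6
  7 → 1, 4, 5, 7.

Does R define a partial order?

Yes

Reflexive: yes — every world is R-related to itself.
Transitive: yes — every two-step R-path is closed by a direct edge.
Antisymmetric: yes — no distinct pair is related both ways.
So R is a partial order.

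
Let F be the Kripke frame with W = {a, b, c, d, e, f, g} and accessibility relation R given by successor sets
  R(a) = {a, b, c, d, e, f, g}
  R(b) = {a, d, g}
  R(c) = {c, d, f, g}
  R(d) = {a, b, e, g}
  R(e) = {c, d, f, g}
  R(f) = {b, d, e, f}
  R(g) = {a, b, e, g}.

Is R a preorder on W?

Reflexive: no — b is not related to itself.
Transitive: no — b R a and a R c, but not b R c.
So R is not a preorder.

No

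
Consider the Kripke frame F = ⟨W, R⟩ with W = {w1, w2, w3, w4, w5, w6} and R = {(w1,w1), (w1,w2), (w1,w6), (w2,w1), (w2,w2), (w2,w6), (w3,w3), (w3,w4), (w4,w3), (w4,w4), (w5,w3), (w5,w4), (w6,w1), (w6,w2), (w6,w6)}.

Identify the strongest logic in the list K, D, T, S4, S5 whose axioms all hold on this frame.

Serial (axiom D): yes — every world has a successor (e.g. w1 R w1).
Reflexive (axiom T): no — w5 is not related to itself.
Transitive (axiom 4): yes — every two-step R-path is closed by a direct edge.
Euclidean (axiom 5): yes — any two successors of a common world are R-related.
So F validates K, D; T would additionally require R to be reflexive. The strongest is D.

D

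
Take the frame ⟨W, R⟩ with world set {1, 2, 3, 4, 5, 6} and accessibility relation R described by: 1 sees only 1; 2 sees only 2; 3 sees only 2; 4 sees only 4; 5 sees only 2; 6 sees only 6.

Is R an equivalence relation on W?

No

Reflexive: no — 3 is not related to itself.
Symmetric: no — 3 R 2 but not 2 R 3.
Transitive: yes — every two-step R-path is closed by a direct edge.
So R is not an equivalence relation.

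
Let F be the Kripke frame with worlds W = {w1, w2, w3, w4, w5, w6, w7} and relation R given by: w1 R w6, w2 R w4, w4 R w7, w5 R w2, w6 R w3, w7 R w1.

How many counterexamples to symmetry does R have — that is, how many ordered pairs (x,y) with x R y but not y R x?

Enumerating: (w1,w6), (w2,w4), (w4,w7), (w5,w2), (w6,w3), (w7,w1).

6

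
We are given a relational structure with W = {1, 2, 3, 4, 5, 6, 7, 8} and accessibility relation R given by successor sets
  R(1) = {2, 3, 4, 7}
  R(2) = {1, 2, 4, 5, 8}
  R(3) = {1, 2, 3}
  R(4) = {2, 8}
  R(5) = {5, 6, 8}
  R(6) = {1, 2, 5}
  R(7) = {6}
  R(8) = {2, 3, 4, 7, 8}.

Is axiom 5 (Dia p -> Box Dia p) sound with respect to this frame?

Axiom 5 corresponds to the accessibility relation being Euclidean.
Euclidean: no — 1 R 2 and 1 R 3, but not 2 R 3.

No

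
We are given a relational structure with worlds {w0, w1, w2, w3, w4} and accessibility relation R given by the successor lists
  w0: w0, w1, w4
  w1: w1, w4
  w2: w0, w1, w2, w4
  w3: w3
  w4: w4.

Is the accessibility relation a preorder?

Yes

Reflexive: yes — every world is R-related to itself.
Transitive: yes — every two-step R-path is closed by a direct edge.
So R is a preorder.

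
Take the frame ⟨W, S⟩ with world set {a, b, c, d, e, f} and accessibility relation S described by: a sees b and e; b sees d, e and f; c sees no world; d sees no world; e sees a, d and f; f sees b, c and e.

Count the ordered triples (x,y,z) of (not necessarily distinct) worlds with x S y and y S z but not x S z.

Enumerating: (a,b,d), (a,b,f), (a,e,a), (a,e,d), (a,e,f), (b,e,a), (b,f,b), (b,f,c), (e,a,b), (e,a,e), (e,f,b), (e,f,c), (e,f,e), (f,b,d), (f,b,f), (f,e,a), (f,e,d), (f,e,f).

18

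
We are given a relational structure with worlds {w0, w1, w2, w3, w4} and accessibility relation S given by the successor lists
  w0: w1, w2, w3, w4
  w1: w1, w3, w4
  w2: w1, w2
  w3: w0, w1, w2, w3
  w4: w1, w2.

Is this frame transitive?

No

Transitive: no — w1 S w3 and w3 S w0, but not w1 S w0.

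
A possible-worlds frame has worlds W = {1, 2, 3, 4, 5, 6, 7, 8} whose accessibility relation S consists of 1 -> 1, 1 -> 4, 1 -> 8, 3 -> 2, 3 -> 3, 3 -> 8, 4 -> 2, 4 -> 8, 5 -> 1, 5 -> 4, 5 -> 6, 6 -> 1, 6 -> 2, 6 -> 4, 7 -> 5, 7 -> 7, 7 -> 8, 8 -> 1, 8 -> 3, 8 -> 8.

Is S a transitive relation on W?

Transitive: no — 1 S 4 and 4 S 2, but not 1 S 2.

No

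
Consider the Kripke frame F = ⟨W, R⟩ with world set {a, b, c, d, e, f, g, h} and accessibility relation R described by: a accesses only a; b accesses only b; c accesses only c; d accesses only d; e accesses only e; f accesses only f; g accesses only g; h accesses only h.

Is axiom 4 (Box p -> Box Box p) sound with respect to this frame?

Axiom 4 corresponds to the accessibility relation being transitive.
Transitive: yes — every two-step R-path is closed by a direct edge.

Yes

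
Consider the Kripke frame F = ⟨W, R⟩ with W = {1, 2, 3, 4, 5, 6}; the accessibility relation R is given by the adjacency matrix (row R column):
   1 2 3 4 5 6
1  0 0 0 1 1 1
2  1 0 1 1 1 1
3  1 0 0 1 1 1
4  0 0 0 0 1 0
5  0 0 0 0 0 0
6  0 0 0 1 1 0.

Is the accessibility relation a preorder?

Reflexive: no — 1 is not related to itself.
Transitive: yes — every two-step R-path is closed by a direct edge.
So R is not a preorder.

No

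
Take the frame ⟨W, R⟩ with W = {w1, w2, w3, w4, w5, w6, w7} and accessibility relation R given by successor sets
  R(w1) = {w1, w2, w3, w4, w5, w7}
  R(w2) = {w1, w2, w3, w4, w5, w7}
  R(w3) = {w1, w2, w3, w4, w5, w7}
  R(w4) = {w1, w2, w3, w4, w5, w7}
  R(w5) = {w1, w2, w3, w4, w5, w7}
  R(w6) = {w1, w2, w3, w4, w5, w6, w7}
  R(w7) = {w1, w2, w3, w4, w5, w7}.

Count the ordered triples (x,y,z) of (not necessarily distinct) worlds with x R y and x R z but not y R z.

6

Enumerating: (w6,w1,w6), (w6,w2,w6), (w6,w3,w6), (w6,w4,w6), (w6,w5,w6), (w6,w7,w6).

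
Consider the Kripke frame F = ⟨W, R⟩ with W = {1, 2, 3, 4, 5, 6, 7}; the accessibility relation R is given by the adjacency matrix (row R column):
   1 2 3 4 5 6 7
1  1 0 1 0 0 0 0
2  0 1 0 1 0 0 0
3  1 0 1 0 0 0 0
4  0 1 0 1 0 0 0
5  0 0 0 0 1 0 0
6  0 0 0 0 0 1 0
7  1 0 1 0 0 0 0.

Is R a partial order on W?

Reflexive: no — 7 is not related to itself.
Transitive: yes — every two-step R-path is closed by a direct edge.
Antisymmetric: no — 1 R 3 and 3 R 1 with 1 ≠ 3.
So R is not a partial order.

No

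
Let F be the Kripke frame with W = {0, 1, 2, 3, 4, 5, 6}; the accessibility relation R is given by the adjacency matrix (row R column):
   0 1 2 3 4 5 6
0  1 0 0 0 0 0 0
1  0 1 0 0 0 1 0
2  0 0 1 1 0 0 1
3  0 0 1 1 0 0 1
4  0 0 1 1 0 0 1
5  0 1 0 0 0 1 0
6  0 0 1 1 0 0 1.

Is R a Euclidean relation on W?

Yes

Euclidean: yes — any two successors of a common world are R-related.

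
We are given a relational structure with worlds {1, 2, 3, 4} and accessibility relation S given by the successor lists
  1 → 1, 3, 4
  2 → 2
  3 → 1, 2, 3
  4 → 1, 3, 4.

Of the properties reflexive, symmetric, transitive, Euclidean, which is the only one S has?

Reflexive: yes — every world is S-related to itself.
Symmetric: no — 3 S 2 but not 2 S 3.
Transitive: no — 1 S 3 and 3 S 2, but not 1 S 2.
Euclidean: no — 1 S 3 and 1 S 4, but not 3 S 4.
Only reflexive holds.

reflexive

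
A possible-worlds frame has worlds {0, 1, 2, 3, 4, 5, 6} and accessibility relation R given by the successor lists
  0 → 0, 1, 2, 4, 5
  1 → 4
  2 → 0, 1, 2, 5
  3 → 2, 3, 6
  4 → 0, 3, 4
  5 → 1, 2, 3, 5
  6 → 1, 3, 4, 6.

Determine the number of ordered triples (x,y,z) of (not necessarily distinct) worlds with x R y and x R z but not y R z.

35

Enumerating: (0,1,0), (0,1,1), (0,1,2), (0,1,5), (0,2,4), (0,4,1), (0,4,2), (0,4,5), (0,5,0), (0,5,4), (2,1,0), (2,1,1), … and 23 more.
Total: 35.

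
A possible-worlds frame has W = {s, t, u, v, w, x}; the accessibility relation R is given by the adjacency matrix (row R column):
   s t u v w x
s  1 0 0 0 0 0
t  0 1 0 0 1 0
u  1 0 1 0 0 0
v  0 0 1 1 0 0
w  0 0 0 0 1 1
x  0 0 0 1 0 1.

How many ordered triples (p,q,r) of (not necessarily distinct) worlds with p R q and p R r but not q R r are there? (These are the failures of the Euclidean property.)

5

Enumerating: (t,w,t), (u,s,u), (v,u,v), (w,x,w), (x,v,x).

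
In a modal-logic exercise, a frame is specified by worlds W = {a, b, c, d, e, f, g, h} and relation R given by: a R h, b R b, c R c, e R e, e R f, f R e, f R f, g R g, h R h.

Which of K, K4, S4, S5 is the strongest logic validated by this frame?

Transitive (axiom 4): yes — every two-step R-path is closed by a direct edge.
Reflexive (axiom T): no — a is not related to itself.
Euclidean (axiom 5): yes — any two successors of a common world are R-related.
So F validates K, K4; S4 would additionally require R to be reflexive. The strongest is K4.

K4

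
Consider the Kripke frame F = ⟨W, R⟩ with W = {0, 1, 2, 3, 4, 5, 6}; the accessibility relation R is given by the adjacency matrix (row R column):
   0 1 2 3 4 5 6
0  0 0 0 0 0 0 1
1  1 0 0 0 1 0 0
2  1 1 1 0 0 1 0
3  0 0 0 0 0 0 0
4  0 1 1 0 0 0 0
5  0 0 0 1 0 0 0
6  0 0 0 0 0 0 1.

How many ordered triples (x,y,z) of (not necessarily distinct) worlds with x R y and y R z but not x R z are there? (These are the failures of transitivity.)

10

Enumerating: (1,0,6), (1,4,1), (1,4,2), (2,0,6), (2,1,4), (2,5,3), (4,1,0), (4,1,4), (4,2,0), (4,2,5).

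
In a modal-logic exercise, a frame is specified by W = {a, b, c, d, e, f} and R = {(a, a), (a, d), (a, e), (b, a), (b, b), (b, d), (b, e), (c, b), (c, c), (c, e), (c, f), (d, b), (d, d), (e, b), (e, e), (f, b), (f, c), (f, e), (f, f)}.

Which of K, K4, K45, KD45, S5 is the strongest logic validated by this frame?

Transitive (axiom 4): no — a R d and d R b, but not a R b.
Euclidean (axiom 5): no — a R d and a R e, but not d R e.
Serial (axiom D): yes — every world has a successor (e.g. a R a).
Reflexive (axiom T): yes — every world is R-related to itself.
So F validates K; K4 would additionally require R to be transitive. The strongest is K.

K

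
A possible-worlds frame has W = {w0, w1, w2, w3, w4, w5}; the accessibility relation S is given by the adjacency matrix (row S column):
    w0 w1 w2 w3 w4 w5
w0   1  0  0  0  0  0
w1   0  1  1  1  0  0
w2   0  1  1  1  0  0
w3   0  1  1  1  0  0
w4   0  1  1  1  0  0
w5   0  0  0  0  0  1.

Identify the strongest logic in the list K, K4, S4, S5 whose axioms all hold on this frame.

Transitive (axiom 4): yes — every two-step S-path is closed by a direct edge.
Reflexive (axiom T): no — w4 is not related to itself.
Euclidean (axiom 5): yes — any two successors of a common world are S-related.
So F validates K, K4; S4 would additionally require S to be reflexive. The strongest is K4.

K4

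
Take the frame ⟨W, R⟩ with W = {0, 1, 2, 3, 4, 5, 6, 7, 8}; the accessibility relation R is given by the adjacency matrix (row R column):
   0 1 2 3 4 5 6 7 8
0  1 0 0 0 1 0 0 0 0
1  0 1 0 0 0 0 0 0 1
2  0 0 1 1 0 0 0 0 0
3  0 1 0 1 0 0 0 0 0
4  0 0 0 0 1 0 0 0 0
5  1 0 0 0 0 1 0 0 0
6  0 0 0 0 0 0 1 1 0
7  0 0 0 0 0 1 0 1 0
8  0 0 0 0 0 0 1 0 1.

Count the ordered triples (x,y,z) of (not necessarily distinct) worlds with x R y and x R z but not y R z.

8

Enumerating: (0,4,0), (1,8,1), (2,3,2), (3,1,3), (5,0,5), (6,7,6), (7,5,7), (8,6,8).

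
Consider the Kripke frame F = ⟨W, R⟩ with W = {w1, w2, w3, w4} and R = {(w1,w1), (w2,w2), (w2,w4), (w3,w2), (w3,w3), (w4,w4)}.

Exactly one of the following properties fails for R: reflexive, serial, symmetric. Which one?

symmetric

Reflexive: yes — every world is R-related to itself.
Serial: yes — every world has a successor (e.g. w1 R w1).
Symmetric: no — w2 R w4 but not w4 R w2.
Only symmetric fails.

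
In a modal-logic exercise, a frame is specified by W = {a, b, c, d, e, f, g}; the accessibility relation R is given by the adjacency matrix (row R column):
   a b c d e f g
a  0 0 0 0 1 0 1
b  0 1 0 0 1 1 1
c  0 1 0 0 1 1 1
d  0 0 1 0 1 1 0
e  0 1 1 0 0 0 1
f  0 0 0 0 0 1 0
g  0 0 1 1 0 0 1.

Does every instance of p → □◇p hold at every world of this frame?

Axiom B corresponds to the accessibility relation being symmetric.
Symmetric: no — a R e but not e R a.

No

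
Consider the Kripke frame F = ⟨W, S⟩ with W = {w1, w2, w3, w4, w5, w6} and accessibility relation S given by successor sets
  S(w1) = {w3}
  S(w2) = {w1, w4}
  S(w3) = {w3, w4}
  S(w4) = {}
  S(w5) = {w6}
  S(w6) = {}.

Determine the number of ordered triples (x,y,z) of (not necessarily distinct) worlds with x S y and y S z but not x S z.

Enumerating: (w1,w3,w4), (w2,w1,w3).

2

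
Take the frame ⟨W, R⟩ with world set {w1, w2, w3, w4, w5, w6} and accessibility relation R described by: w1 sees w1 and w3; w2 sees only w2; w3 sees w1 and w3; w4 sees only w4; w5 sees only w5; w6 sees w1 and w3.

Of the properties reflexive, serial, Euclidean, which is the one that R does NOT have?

Reflexive: no — w6 is not related to itself.
Serial: yes — every world has a successor (e.g. w1 R w1).
Euclidean: yes — any two successors of a common world are R-related.
Only reflexive fails.

reflexive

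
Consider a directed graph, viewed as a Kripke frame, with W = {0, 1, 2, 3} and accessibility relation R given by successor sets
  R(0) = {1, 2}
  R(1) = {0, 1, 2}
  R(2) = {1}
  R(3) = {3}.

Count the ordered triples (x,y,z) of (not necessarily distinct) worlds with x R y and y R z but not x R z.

Enumerating: (0,1,0), (2,1,0), (2,1,2).

3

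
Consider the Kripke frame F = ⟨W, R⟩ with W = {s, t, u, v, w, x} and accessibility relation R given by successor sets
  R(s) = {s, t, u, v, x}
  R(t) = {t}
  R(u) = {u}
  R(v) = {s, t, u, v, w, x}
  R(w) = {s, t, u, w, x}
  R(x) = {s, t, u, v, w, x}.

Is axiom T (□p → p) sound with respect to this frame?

Yes

The schema T characterises exactly the reflexive frames.
Reflexive: yes — every world is R-related to itself.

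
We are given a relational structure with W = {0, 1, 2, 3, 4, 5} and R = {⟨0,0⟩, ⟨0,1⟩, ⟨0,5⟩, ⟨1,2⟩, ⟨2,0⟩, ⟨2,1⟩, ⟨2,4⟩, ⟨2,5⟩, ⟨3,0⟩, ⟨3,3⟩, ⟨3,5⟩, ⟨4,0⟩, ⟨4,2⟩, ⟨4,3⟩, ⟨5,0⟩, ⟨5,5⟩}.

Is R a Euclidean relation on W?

No

Euclidean: no — 0 R 1 and 0 R 5, but not 1 R 5.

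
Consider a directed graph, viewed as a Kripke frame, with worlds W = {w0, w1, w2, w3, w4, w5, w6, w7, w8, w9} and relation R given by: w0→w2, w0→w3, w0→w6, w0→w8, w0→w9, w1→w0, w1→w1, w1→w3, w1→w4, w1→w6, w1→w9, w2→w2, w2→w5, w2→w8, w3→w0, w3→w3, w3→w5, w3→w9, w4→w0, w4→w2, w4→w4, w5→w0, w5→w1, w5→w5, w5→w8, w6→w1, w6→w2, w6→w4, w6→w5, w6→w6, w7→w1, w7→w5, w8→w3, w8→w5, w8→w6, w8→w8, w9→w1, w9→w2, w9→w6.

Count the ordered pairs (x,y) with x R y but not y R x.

24

Enumerating: (w0,w2), (w0,w6), (w0,w8), (w0,w9), (w1,w0), (w1,w3), (w1,w4), (w2,w5), (w2,w8), (w3,w5), (w3,w9), (w4,w0), … and 12 more.
Total: 24.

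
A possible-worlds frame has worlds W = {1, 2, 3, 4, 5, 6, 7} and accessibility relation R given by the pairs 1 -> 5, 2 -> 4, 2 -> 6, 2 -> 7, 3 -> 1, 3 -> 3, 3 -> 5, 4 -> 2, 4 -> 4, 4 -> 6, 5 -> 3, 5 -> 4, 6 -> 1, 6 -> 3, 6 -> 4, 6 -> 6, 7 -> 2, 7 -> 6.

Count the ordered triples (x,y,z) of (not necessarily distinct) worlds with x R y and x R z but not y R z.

23

Enumerating: (1,5,5), (2,4,7), (2,6,7), (2,7,4), (2,7,7), (3,1,1), (3,1,3), (3,5,1), (3,5,5), (4,2,2), (4,6,2), (5,3,4), … and 11 more.
Total: 23.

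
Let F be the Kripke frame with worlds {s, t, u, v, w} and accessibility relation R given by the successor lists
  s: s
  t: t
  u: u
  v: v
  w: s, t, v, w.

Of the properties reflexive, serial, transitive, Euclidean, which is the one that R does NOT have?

Euclidean

Reflexive: yes — every world is R-related to itself.
Serial: yes — every world has a successor (e.g. s R s).
Transitive: yes — every two-step R-path is closed by a direct edge.
Euclidean: no — w R s and w R t, but not s R t.
Only Euclidean fails.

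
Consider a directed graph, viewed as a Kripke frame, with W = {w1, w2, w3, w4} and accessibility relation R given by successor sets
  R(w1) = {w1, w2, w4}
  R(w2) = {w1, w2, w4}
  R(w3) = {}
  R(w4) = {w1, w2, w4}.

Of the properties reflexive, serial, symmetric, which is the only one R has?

symmetric

Reflexive: no — w3 is not related to itself.
Serial: no — w3 has no R-successor.
Symmetric: yes — every pair in R has its reverse in R.
Only symmetric holds.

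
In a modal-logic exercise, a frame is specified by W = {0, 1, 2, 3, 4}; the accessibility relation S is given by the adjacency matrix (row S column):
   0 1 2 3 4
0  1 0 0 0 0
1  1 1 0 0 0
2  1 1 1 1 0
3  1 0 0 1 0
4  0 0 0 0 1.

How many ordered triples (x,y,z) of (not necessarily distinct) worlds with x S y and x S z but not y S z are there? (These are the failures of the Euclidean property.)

9

Enumerating: (1,0,1), (2,0,1), (2,0,2), (2,0,3), (2,1,2), (2,1,3), (2,3,1), (2,3,2), (3,0,3).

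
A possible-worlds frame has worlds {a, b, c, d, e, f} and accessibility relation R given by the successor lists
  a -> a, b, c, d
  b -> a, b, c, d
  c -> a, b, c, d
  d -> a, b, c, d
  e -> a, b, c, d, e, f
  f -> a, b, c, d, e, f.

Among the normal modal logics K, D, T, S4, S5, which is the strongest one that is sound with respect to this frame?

Serial (axiom D): yes — every world has a successor (e.g. a R a).
Reflexive (axiom T): yes — every world is R-related to itself.
Transitive (axiom 4): yes — every two-step R-path is closed by a direct edge.
Euclidean (axiom 5): no — e R a and e R f, but not a R f.
So F validates K, D, T, S4; S5 would additionally require R to be Euclidean. The strongest is S4.

S4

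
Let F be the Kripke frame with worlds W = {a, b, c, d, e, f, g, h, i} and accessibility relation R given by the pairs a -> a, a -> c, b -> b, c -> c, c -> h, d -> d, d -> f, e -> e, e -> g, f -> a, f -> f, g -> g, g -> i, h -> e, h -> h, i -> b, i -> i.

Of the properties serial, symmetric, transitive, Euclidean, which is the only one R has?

Serial: yes — every world has a successor (e.g. a R a).
Symmetric: no — a R c but not c R a.
Transitive: no — a R c and c R h, but not a R h.
Euclidean: no — a R c and a R a, but not c R a.
Only serial holds.

serial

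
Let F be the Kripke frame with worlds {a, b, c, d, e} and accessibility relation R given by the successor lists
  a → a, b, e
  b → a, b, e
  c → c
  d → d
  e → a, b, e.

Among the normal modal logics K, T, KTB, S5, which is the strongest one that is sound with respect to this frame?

Reflexive (axiom T): yes — every world is R-related to itself.
Symmetric (axiom B): yes — every pair in R has its reverse in R.
Euclidean (axiom 5): yes — any two successors of a common world are R-related.
So F validates K, T, KTB, S5. The strongest is S5.

S5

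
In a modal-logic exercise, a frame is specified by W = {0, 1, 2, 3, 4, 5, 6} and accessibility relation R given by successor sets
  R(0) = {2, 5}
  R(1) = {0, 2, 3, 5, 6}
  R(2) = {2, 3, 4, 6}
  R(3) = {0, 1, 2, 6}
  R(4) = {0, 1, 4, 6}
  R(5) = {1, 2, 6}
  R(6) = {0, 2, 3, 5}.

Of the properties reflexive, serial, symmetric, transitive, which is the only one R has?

Reflexive: no — 0 is not related to itself.
Serial: yes — every world has a successor (e.g. 0 R 2).
Symmetric: no — 0 R 2 but not 2 R 0.
Transitive: no — 0 R 2 and 2 R 3, but not 0 R 3.
Only serial holds.

serial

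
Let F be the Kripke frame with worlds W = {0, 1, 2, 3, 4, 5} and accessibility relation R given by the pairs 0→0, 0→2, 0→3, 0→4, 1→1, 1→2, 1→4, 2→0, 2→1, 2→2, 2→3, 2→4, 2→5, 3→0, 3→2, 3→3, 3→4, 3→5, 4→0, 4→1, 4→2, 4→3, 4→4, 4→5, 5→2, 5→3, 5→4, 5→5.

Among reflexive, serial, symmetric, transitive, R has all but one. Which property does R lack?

Reflexive: yes — every world is R-related to itself.
Serial: yes — every world has a successor (e.g. 0 R 0).
Symmetric: yes — every pair in R has its reverse in R.
Transitive: no — 0 R 2 and 2 R 1, but not 0 R 1.
Only transitive fails.

transitive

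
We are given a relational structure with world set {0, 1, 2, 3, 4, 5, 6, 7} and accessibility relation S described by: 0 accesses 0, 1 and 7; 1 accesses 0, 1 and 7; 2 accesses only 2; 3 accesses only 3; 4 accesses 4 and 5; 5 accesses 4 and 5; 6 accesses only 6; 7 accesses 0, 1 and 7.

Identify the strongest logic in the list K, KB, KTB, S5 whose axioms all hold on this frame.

Symmetric (axiom B): yes — every pair in S has its reverse in S.
Reflexive (axiom T): yes — every world is S-related to itself.
Euclidean (axiom 5): yes — any two successors of a common world are S-related.
So F validates K, KB, KTB, S5. The strongest is S5.

S5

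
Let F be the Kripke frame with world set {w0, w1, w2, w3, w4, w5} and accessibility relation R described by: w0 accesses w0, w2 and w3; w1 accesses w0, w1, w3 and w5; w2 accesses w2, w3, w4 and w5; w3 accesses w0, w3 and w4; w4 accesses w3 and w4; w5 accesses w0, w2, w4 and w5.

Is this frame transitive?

Transitive: no — w0 R w2 and w2 R w4, but not w0 R w4.

No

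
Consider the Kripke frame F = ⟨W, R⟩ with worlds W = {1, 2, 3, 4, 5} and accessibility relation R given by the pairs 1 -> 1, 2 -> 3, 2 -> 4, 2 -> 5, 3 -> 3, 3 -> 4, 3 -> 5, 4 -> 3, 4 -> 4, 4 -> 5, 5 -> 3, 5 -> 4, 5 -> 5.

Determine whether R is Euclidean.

Euclidean: yes — any two successors of a common world are R-related.

Yes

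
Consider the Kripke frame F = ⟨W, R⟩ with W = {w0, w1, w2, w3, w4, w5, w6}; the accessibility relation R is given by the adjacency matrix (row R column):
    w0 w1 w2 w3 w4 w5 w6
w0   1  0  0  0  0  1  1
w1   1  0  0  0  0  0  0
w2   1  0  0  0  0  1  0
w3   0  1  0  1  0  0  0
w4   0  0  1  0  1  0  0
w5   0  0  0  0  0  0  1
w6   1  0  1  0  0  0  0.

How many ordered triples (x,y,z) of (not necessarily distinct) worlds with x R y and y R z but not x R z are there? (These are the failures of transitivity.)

13

Enumerating: (w0,w6,w2), (w1,w0,w5), (w1,w0,w6), (w2,w0,w6), (w2,w5,w6), (w3,w1,w0), (w4,w2,w0), (w4,w2,w5), (w5,w6,w0), (w5,w6,w2), (w6,w0,w5), (w6,w0,w6), (w6,w2,w5).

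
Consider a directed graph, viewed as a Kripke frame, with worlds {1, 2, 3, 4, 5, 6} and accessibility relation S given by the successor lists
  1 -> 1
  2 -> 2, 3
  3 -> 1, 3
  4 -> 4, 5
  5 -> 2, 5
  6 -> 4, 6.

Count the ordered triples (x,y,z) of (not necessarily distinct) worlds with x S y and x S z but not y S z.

5

Enumerating: (2,3,2), (3,1,3), (4,5,4), (5,2,5), (6,4,6).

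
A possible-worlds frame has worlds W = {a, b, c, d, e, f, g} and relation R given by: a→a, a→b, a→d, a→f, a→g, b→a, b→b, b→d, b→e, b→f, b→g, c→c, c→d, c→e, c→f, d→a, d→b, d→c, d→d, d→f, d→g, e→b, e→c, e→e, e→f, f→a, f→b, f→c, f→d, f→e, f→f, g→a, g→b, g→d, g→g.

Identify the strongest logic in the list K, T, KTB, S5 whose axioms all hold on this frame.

KTB

Reflexive (axiom T): yes — every world is R-related to itself.
Symmetric (axiom B): yes — every pair in R has its reverse in R.
Euclidean (axiom 5): no — a R f and a R g, but not f R g.
So F validates K, T, KTB; S5 would additionally require R to be Euclidean. The strongest is KTB.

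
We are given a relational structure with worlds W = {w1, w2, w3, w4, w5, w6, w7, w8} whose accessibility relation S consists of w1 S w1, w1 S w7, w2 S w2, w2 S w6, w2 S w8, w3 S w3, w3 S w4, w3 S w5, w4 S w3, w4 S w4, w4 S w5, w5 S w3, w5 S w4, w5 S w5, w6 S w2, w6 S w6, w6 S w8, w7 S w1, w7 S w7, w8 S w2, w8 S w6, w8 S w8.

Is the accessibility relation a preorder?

Reflexive: yes — every world is S-related to itself.
Transitive: yes — every two-step S-path is closed by a direct edge.
So S is a preorder.

Yes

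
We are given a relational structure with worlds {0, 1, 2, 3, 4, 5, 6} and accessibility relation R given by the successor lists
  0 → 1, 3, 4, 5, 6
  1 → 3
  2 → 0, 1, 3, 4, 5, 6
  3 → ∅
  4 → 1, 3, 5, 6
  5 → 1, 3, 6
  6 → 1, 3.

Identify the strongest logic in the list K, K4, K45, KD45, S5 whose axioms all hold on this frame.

Transitive (axiom 4): yes — every two-step R-path is closed by a direct edge.
Euclidean (axiom 5): no — 0 R 1 and 0 R 4, but not 1 R 4.
Serial (axiom D): no — 3 has no R-successor.
Reflexive (axiom T): no — 0 is not related to itself.
So F validates K, K4; K45 would additionally require R to be Euclidean. The strongest is K4.

K4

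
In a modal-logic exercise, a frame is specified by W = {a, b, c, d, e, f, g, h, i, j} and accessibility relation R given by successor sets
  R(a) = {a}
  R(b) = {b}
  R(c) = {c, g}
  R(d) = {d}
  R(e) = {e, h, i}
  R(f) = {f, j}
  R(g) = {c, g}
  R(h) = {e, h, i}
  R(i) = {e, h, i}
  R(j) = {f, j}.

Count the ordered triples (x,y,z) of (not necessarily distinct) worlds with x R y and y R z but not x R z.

0

R is transitive; there are no such tuples.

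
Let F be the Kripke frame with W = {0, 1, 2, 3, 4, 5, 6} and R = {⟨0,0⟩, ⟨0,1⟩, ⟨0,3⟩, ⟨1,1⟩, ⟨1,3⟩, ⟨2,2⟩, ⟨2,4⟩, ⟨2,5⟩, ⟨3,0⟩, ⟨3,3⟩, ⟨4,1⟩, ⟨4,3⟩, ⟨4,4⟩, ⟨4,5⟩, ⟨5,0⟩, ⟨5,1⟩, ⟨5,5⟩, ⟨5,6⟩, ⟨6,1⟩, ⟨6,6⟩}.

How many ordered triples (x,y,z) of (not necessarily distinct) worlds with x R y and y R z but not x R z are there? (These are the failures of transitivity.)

Enumerating: (1,3,0), (2,4,1), (2,4,3), (2,5,0), (2,5,1), (2,5,6), (3,0,1), (4,3,0), (4,5,0), (4,5,6), (5,0,3), (5,1,3), (6,1,3).

13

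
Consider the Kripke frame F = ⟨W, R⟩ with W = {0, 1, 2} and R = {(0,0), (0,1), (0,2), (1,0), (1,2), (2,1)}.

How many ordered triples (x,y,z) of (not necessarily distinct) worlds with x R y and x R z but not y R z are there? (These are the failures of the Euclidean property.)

6

Enumerating: (0,1,1), (0,2,0), (0,2,2), (1,2,0), (1,2,2), (2,1,1).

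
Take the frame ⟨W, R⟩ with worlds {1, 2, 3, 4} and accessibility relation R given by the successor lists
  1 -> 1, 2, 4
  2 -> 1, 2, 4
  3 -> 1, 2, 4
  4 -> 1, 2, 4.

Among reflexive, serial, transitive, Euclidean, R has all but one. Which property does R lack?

reflexive

Reflexive: no — 3 is not related to itself.
Serial: yes — every world has a successor (e.g. 1 R 1).
Transitive: yes — every two-step R-path is closed by a direct edge.
Euclidean: yes — any two successors of a common world are R-related.
Only reflexive fails.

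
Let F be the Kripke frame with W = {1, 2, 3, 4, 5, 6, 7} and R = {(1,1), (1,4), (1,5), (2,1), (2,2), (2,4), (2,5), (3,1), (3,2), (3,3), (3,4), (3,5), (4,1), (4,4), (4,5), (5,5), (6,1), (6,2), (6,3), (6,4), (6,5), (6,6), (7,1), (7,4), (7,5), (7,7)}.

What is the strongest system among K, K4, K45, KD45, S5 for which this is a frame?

Transitive (axiom 4): yes — every two-step R-path is closed by a direct edge.
Euclidean (axiom 5): no — 1 R 5 and 1 R 4, but not 5 R 4.
Serial (axiom D): yes — every world has a successor (e.g. 1 R 1).
Reflexive (axiom T): yes — every world is R-related to itself.
So F validates K, K4; K45 would additionally require R to be Euclidean. The strongest is K4.

K4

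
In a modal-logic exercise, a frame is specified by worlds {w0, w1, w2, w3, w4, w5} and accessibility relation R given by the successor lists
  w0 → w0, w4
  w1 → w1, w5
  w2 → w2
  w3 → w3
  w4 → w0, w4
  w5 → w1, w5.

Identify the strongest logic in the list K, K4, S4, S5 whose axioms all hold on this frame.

Transitive (axiom 4): yes — every two-step R-path is closed by a direct edge.
Reflexive (axiom T): yes — every world is R-related to itself.
Euclidean (axiom 5): yes — any two successors of a common world are R-related.
So F validates K, K4, S4, S5. The strongest is S5.

S5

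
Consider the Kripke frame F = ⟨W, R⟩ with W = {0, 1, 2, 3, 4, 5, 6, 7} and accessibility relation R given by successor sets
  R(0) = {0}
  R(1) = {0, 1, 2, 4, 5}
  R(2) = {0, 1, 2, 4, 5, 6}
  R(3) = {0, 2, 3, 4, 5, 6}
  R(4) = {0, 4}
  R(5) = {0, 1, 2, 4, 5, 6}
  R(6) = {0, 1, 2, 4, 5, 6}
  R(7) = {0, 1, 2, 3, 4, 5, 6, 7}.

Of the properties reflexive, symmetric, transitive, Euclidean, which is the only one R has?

reflexive

Reflexive: yes — every world is R-related to itself.
Symmetric: no — 1 R 0 but not 0 R 1.
Transitive: no — 1 R 2 and 2 R 6, but not 1 R 6.
Euclidean: no — 1 R 0 and 1 R 2, but not 0 R 2.
Only reflexive holds.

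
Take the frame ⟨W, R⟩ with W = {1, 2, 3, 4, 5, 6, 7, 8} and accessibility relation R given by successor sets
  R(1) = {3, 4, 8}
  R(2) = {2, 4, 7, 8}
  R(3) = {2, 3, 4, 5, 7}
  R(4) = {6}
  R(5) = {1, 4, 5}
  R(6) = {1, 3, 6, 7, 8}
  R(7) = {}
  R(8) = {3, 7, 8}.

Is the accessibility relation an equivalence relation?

Reflexive: no — 1 is not related to itself.
Symmetric: no — 1 R 3 but not 3 R 1.
Transitive: no — 1 R 3 and 3 R 2, but not 1 R 2.
So R is not an equivalence relation.

No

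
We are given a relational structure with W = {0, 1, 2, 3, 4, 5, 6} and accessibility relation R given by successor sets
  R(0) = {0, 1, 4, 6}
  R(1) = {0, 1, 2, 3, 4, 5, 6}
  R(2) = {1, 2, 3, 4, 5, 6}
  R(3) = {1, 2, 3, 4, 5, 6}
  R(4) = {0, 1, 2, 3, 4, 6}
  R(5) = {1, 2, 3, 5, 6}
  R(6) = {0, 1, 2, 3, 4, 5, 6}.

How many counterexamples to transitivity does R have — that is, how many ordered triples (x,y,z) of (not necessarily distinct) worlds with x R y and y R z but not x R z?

24

Enumerating: (0,1,2), (0,1,3), (0,1,5), (0,4,2), (0,4,3), (0,6,2), (0,6,3), (0,6,5), (2,1,0), (2,4,0), (2,6,0), (3,1,0), … and 12 more.
Total: 24.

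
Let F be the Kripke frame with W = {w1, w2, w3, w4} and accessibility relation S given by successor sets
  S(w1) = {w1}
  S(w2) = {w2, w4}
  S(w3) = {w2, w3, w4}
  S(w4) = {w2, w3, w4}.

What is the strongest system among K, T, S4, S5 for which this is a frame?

T

Reflexive (axiom T): yes — every world is S-related to itself.
Transitive (axiom 4): no — w2 S w4 and w4 S w3, but not w2 S w3.
Euclidean (axiom 5): no — w4 S w2 and w4 S w3, but not w2 S w3.
So F validates K, T; S4 would additionally require S to be transitive. The strongest is T.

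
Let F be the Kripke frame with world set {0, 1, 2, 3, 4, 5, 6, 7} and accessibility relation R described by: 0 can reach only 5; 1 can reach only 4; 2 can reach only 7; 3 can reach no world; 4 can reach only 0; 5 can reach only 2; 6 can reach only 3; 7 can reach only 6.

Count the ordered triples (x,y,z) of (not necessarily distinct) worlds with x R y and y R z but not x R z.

6

Enumerating: (0,5,2), (1,4,0), (2,7,6), (4,0,5), (5,2,7), (7,6,3).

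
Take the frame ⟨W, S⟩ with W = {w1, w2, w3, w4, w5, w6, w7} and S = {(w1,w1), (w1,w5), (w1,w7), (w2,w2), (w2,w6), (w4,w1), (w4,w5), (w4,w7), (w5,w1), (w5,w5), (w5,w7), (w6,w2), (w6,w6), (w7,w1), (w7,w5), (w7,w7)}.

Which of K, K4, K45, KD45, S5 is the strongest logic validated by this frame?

Transitive (axiom 4): yes — every two-step S-path is closed by a direct edge.
Euclidean (axiom 5): yes — any two successors of a common world are S-related.
Serial (axiom D): no — w3 has no S-successor.
Reflexive (axiom T): no — w3 is not related to itself.
So F validates K, K4, K45; KD45 would additionally require S to be serial. The strongest is K45.

K45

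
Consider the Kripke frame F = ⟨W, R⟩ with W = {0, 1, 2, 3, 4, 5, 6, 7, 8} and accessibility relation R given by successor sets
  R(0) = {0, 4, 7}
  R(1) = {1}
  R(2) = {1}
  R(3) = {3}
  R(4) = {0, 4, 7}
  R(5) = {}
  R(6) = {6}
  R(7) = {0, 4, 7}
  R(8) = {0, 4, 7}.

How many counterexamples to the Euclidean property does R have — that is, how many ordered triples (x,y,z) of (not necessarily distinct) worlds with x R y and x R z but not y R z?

0

R is Euclidean; there are no such tuples.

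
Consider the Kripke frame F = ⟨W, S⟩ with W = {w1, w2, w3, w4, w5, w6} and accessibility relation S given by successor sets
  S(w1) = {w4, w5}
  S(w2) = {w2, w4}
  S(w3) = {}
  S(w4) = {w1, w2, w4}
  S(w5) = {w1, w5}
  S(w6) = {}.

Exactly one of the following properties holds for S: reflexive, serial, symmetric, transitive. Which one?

Reflexive: no — w1 is not related to itself.
Serial: no — w3 has no S-successor.
Symmetric: yes — every pair in S has its reverse in S.
Transitive: no — w1 S w4 and w4 S w2, but not w1 S w2.
Only symmetric holds.

symmetric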